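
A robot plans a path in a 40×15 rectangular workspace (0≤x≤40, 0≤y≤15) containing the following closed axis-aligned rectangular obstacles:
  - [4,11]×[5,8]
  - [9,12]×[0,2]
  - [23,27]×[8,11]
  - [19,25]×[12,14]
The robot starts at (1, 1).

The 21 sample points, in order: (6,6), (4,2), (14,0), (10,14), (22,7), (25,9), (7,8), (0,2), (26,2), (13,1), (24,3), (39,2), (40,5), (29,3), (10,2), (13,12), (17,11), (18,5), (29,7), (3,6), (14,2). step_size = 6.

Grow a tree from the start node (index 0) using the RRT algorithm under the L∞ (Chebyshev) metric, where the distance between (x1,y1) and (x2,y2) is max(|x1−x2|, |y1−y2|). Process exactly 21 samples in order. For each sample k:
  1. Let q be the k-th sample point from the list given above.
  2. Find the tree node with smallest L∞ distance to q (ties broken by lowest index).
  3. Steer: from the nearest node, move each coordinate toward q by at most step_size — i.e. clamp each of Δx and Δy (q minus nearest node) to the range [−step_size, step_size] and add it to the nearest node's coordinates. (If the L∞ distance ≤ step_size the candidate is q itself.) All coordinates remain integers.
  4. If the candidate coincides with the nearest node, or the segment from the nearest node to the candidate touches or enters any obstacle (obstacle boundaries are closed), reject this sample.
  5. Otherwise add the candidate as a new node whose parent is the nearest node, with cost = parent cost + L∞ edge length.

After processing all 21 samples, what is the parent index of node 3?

1. q=(6,6) nearest=0 d=5 new=(6,6) → blocked by [4,11]×[5,8], reject
2. q=(4,2) nearest=0 d=3 new=(4,2) → add node 1 parent=0 cost=3
3. q=(14,0) nearest=1 d=10 new=(10,0) → blocked by [9,12]×[0,2], reject
4. q=(10,14) nearest=1 d=12 new=(10,8) → blocked by [4,11]×[5,8], reject
5. q=(22,7) nearest=1 d=18 new=(10,7) → blocked by [4,11]×[5,8], reject
6. q=(25,9) nearest=1 d=21 new=(10,8) → blocked by [4,11]×[5,8], reject
7. q=(7,8) nearest=1 d=6 new=(7,8) → blocked by [4,11]×[5,8], reject
8. q=(0,2) nearest=0 d=1 new=(0,2) → add node 2 parent=0 cost=1
9. q=(26,2) nearest=1 d=22 new=(10,2) → blocked by [9,12]×[0,2], reject
10. q=(13,1) nearest=1 d=9 new=(10,1) → blocked by [9,12]×[0,2], reject
11. q=(24,3) nearest=1 d=20 new=(10,3) → add node 3 parent=1 cost=9
12. q=(39,2) nearest=3 d=29 new=(16,2) → add node 4 parent=3 cost=15
13. q=(40,5) nearest=4 d=24 new=(22,5) → add node 5 parent=4 cost=21
14. q=(29,3) nearest=5 d=7 new=(28,3) → add node 6 parent=5 cost=27
15. q=(10,2) nearest=3 d=1 new=(10,2) → blocked by [9,12]×[0,2], reject
16. q=(13,12) nearest=3 d=9 new=(13,9) → blocked by [4,11]×[5,8], reject
17. q=(17,11) nearest=5 d=6 new=(17,11) → add node 7 parent=5 cost=27
18. q=(18,5) nearest=4 d=3 new=(18,5) → add node 8 parent=4 cost=18
19. q=(29,7) nearest=6 d=4 new=(29,7) → add node 9 parent=6 cost=31
20. q=(3,6) nearest=1 d=4 new=(3,6) → add node 10 parent=1 cost=7
21. q=(14,2) nearest=4 d=2 new=(14,2) → add node 11 parent=4 cost=17

Parent of node 3: 1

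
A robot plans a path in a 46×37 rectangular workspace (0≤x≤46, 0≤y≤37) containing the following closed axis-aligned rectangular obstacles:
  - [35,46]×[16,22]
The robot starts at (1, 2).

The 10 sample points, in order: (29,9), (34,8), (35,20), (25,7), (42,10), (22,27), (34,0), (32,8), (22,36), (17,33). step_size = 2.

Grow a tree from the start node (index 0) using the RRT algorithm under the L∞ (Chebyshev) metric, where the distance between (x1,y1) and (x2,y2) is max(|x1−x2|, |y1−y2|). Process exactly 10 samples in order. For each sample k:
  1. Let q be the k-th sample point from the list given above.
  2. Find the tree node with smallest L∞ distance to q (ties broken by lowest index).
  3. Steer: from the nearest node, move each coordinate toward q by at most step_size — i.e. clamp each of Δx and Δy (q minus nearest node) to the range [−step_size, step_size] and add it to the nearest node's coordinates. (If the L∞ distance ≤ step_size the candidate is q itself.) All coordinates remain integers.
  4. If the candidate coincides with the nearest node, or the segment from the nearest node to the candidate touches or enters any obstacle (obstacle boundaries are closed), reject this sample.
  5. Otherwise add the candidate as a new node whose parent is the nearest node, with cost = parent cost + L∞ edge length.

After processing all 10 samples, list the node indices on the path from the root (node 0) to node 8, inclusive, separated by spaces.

1. q=(29,9) nearest=0 d=28 new=(3,4) → add node 1 parent=0 cost=2
2. q=(34,8) nearest=1 d=31 new=(5,6) → add node 2 parent=1 cost=4
3. q=(35,20) nearest=2 d=30 new=(7,8) → add node 3 parent=2 cost=6
4. q=(25,7) nearest=3 d=18 new=(9,7) → add node 4 parent=3 cost=8
5. q=(42,10) nearest=4 d=33 new=(11,9) → add node 5 parent=4 cost=10
6. q=(22,27) nearest=5 d=18 new=(13,11) → add node 6 parent=5 cost=12
7. q=(34,0) nearest=6 d=21 new=(15,9) → add node 7 parent=6 cost=14
8. q=(32,8) nearest=7 d=17 new=(17,8) → add node 8 parent=7 cost=16
9. q=(22,36) nearest=6 d=25 new=(15,13) → add node 9 parent=6 cost=14
10. q=(17,33) nearest=9 d=20 new=(17,15) → add node 10 parent=9 cost=16

Path: 0 1 2 3 4 5 6 7 8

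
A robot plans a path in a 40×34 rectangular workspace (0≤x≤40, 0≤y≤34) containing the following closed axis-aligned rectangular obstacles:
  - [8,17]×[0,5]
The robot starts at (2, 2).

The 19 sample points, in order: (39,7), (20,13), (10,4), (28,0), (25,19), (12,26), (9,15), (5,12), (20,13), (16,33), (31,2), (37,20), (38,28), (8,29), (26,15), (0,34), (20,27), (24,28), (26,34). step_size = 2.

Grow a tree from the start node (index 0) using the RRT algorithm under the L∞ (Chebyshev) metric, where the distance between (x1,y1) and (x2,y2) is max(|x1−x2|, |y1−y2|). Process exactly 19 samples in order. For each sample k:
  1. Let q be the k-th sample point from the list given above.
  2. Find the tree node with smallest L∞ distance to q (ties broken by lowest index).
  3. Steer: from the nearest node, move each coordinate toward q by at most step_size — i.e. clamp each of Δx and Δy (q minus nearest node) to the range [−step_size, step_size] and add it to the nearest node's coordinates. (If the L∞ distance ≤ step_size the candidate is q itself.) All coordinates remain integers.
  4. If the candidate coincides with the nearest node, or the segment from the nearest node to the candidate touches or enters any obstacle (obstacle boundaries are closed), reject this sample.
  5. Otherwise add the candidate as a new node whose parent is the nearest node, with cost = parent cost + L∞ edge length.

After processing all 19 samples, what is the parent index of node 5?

Parent of node 5: 4

1. q=(39,7) nearest=0 d=37 new=(4,4) → add node 1 parent=0 cost=2
2. q=(20,13) nearest=1 d=16 new=(6,6) → add node 2 parent=1 cost=4
3. q=(10,4) nearest=2 d=4 new=(8,4) → blocked by [8,17]×[0,5], reject
4. q=(28,0) nearest=2 d=22 new=(8,4) → blocked by [8,17]×[0,5], reject
5. q=(25,19) nearest=2 d=19 new=(8,8) → add node 3 parent=2 cost=6
6. q=(12,26) nearest=3 d=18 new=(10,10) → add node 4 parent=3 cost=8
7. q=(9,15) nearest=4 d=5 new=(9,12) → add node 5 parent=4 cost=10
8. q=(5,12) nearest=3 d=4 new=(6,10) → add node 6 parent=3 cost=8
9. q=(20,13) nearest=4 d=10 new=(12,12) → add node 7 parent=4 cost=10
10. q=(16,33) nearest=5 d=21 new=(11,14) → add node 8 parent=5 cost=12
11. q=(31,2) nearest=7 d=19 new=(14,10) → add node 9 parent=7 cost=12
12. q=(37,20) nearest=9 d=23 new=(16,12) → add node 10 parent=9 cost=14
13. q=(38,28) nearest=10 d=22 new=(18,14) → add node 11 parent=10 cost=16
14. q=(8,29) nearest=8 d=15 new=(9,16) → add node 12 parent=8 cost=14
15. q=(26,15) nearest=11 d=8 new=(20,15) → add node 13 parent=11 cost=18
16. q=(0,34) nearest=12 d=18 new=(7,18) → add node 14 parent=12 cost=16
17. q=(20,27) nearest=12 d=11 new=(11,18) → add node 15 parent=12 cost=16
18. q=(24,28) nearest=13 d=13 new=(22,17) → add node 16 parent=13 cost=20
19. q=(26,34) nearest=15 d=16 new=(13,20) → add node 17 parent=15 cost=18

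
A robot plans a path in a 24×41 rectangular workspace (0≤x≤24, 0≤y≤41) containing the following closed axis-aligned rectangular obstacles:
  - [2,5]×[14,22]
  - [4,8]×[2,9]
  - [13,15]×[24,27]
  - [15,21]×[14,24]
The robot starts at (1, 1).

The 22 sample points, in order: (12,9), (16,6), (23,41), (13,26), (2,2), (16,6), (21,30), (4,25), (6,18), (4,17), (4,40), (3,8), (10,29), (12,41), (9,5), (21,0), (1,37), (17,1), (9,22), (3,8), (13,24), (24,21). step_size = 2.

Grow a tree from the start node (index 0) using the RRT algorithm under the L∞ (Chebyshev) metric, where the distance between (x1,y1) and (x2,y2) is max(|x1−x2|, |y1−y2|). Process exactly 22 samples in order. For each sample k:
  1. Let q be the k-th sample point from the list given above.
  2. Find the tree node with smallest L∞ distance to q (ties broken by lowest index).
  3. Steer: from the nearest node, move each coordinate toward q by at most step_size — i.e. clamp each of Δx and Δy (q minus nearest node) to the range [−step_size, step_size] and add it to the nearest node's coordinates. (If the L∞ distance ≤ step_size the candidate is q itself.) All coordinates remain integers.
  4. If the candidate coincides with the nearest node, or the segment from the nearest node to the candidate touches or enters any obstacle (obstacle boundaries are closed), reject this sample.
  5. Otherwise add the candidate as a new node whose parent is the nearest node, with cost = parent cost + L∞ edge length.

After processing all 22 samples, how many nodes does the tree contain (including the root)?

1. q=(12,9) nearest=0 d=11 new=(3,3) → add node 1 parent=0 cost=2
2. q=(16,6) nearest=1 d=13 new=(5,5) → blocked by [4,8]×[2,9], reject
3. q=(23,41) nearest=1 d=38 new=(5,5) → blocked by [4,8]×[2,9], reject
4. q=(13,26) nearest=1 d=23 new=(5,5) → blocked by [4,8]×[2,9], reject
5. q=(2,2) nearest=0 d=1 new=(2,2) → add node 2 parent=0 cost=1
6. q=(16,6) nearest=1 d=13 new=(5,5) → blocked by [4,8]×[2,9], reject
7. q=(21,30) nearest=1 d=27 new=(5,5) → blocked by [4,8]×[2,9], reject
8. q=(4,25) nearest=1 d=22 new=(4,5) → blocked by [4,8]×[2,9], reject
9. q=(6,18) nearest=1 d=15 new=(5,5) → blocked by [4,8]×[2,9], reject
10. q=(4,17) nearest=1 d=14 new=(4,5) → blocked by [4,8]×[2,9], reject
11. q=(4,40) nearest=1 d=37 new=(4,5) → blocked by [4,8]×[2,9], reject
12. q=(3,8) nearest=1 d=5 new=(3,5) → add node 3 parent=1 cost=4
13. q=(10,29) nearest=3 d=24 new=(5,7) → blocked by [4,8]×[2,9], reject
14. q=(12,41) nearest=3 d=36 new=(5,7) → blocked by [4,8]×[2,9], reject
15. q=(9,5) nearest=1 d=6 new=(5,5) → blocked by [4,8]×[2,9], reject
16. q=(21,0) nearest=1 d=18 new=(5,1) → blocked by [4,8]×[2,9], reject
17. q=(1,37) nearest=3 d=32 new=(1,7) → add node 4 parent=3 cost=6
18. q=(17,1) nearest=1 d=14 new=(5,1) → blocked by [4,8]×[2,9], reject
19. q=(9,22) nearest=4 d=15 new=(3,9) → add node 5 parent=4 cost=8
20. q=(3,8) nearest=5 d=1 new=(3,8) → add node 6 parent=5 cost=9
21. q=(13,24) nearest=5 d=15 new=(5,11) → add node 7 parent=5 cost=10
22. q=(24,21) nearest=7 d=19 new=(7,13) → add node 8 parent=7 cost=12

Node count: 9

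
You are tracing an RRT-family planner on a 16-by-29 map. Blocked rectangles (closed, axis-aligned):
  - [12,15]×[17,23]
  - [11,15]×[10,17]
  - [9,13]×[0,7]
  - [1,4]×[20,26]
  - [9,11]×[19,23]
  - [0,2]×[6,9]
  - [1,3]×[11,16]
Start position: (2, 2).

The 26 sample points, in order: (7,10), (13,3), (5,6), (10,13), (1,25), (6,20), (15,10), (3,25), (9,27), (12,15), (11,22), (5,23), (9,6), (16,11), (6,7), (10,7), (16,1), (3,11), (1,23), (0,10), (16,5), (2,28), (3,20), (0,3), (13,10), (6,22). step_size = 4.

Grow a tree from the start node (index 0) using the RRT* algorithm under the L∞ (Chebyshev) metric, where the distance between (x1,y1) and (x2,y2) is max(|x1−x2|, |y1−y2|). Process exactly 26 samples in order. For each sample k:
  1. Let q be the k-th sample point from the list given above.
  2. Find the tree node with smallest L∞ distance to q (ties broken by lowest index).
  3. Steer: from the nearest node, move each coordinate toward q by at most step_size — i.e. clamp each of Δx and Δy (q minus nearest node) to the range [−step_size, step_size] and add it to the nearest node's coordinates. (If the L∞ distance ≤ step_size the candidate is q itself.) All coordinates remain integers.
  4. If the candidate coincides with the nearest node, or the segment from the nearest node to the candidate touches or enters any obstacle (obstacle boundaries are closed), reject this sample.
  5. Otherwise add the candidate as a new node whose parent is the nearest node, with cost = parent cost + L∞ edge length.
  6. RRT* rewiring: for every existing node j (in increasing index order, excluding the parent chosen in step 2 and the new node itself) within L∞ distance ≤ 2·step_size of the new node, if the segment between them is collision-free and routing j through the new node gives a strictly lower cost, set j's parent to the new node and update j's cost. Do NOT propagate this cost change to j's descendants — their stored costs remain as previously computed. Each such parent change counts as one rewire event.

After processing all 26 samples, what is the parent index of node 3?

Parent of node 3: 1

1. q=(7,10) nearest=0 d=8 new=(6,6) → add node 1 parent=0 cost=4
2. q=(13,3) nearest=1 d=7 new=(10,3) → blocked by [9,13]×[0,7], reject
3. q=(5,6) nearest=1 d=1 new=(5,6) → add node 2 parent=1 cost=5
4. q=(10,13) nearest=1 d=7 new=(10,10) → add node 3 parent=1 cost=8
5. q=(1,25) nearest=3 d=15 new=(6,14) → add node 4 parent=3 cost=12
6. q=(6,20) nearest=4 d=6 new=(6,18) → add node 5 parent=4 cost=16
7. q=(15,10) nearest=3 d=5 new=(14,10) → blocked by [11,15]×[10,17], reject
8. q=(3,25) nearest=5 d=7 new=(3,22) → blocked by [1,4]×[20,26], reject
9. q=(9,27) nearest=5 d=9 new=(9,22) → blocked by [9,11]×[19,23], reject
10. q=(12,15) nearest=3 d=5 new=(12,14) → blocked by [11,15]×[10,17], reject
11. q=(11,22) nearest=5 d=5 new=(10,22) → blocked by [9,11]×[19,23], reject
12. q=(5,23) nearest=5 d=5 new=(5,22) → add node 6 parent=5 cost=20
13. q=(9,6) nearest=1 d=3 new=(9,6) → blocked by [9,13]×[0,7], reject
14. q=(16,11) nearest=3 d=6 new=(14,11) → blocked by [11,15]×[10,17], reject
15. q=(6,7) nearest=1 d=1 new=(6,7) → add node 7 parent=1 cost=5
16. q=(10,7) nearest=3 d=3 new=(10,7) → blocked by [9,13]×[0,7], reject
17. q=(16,1) nearest=3 d=9 new=(14,6) → blocked by [9,13]×[0,7], reject
18. q=(3,11) nearest=4 d=3 new=(3,11) → blocked by [1,3]×[11,16], reject
19. q=(1,23) nearest=6 d=4 new=(1,23) → blocked by [1,4]×[20,26], reject
20. q=(0,10) nearest=2 d=5 new=(1,10) → blocked by [0,2]×[6,9], reject
21. q=(16,5) nearest=3 d=6 new=(14,6) → blocked by [9,13]×[0,7], reject
22. q=(2,28) nearest=6 d=6 new=(2,26) → blocked by [1,4]×[20,26], reject
23. q=(3,20) nearest=6 d=2 new=(3,20) → blocked by [1,4]×[20,26], reject
24. q=(0,3) nearest=0 d=2 new=(0,3) → add node 8 parent=0 cost=2
25. q=(13,10) nearest=3 d=3 new=(13,10) → blocked by [11,15]×[10,17], reject
26. q=(6,22) nearest=6 d=1 new=(6,22) → add node 9 parent=6 cost=21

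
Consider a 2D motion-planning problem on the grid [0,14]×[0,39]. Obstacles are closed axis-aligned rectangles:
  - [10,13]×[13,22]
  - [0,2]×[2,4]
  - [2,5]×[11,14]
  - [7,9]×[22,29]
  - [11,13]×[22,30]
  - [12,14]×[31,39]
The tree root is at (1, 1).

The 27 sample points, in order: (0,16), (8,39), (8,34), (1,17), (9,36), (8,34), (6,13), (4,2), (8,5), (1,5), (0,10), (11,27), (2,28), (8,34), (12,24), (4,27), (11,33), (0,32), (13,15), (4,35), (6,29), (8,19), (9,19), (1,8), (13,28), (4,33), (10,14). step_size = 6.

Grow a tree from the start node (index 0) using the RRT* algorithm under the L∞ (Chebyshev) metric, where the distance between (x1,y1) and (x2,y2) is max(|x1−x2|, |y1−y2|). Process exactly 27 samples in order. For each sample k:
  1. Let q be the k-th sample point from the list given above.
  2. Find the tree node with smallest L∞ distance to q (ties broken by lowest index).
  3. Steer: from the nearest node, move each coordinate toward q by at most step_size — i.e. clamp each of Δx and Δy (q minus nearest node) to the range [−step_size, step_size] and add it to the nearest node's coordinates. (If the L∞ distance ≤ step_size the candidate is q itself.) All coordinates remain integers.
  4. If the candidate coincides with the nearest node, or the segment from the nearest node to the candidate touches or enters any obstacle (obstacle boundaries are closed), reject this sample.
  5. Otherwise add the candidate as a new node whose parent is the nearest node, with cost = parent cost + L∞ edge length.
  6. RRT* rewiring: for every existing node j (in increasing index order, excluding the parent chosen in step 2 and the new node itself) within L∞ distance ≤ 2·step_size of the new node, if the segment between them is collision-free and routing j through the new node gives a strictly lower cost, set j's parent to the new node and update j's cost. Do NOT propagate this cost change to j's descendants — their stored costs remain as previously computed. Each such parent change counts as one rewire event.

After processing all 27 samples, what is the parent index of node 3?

Parent of node 3: 1

1. q=(0,16) nearest=0 d=15 new=(0,7) → blocked by [0,2]×[2,4], reject
2. q=(8,39) nearest=0 d=38 new=(7,7) → blocked by [0,2]×[2,4], reject
3. q=(8,34) nearest=0 d=33 new=(7,7) → blocked by [0,2]×[2,4], reject
4. q=(1,17) nearest=0 d=16 new=(1,7) → blocked by [0,2]×[2,4], reject
5. q=(9,36) nearest=0 d=35 new=(7,7) → blocked by [0,2]×[2,4], reject
6. q=(8,34) nearest=0 d=33 new=(7,7) → blocked by [0,2]×[2,4], reject
7. q=(6,13) nearest=0 d=12 new=(6,7) → blocked by [0,2]×[2,4], reject
8. q=(4,2) nearest=0 d=3 new=(4,2) → add node 1 parent=0 cost=3
9. q=(8,5) nearest=1 d=4 new=(8,5) → add node 2 parent=1 cost=7
10. q=(1,5) nearest=1 d=3 new=(1,5) → blocked by [0,2]×[2,4], reject
11. q=(0,10) nearest=1 d=8 new=(0,8) → add node 3 parent=1 cost=9
12. q=(11,27) nearest=3 d=19 new=(6,14) → blocked by [2,5]×[11,14], reject
13. q=(2,28) nearest=3 d=20 new=(2,14) → blocked by [2,5]×[11,14], reject
14. q=(8,34) nearest=3 d=26 new=(6,14) → blocked by [2,5]×[11,14], reject
15. q=(12,24) nearest=3 d=16 new=(6,14) → blocked by [2,5]×[11,14], reject
16. q=(4,27) nearest=3 d=19 new=(4,14) → blocked by [2,5]×[11,14], reject
17. q=(11,33) nearest=3 d=25 new=(6,14) → blocked by [2,5]×[11,14], reject
18. q=(0,32) nearest=3 d=24 new=(0,14) → add node 4 parent=3 cost=15
19. q=(13,15) nearest=2 d=10 new=(13,11) → add node 5 parent=2 cost=13
20. q=(4,35) nearest=4 d=21 new=(4,20) → add node 6 parent=4 cost=21
21. q=(6,29) nearest=6 d=9 new=(6,26) → add node 7 parent=6 cost=27
22. q=(8,19) nearest=6 d=4 new=(8,19) → add node 8 parent=6 cost=25
23. q=(9,19) nearest=8 d=1 new=(9,19) → add node 9 parent=8 cost=26
24. q=(1,8) nearest=3 d=1 new=(1,8) → add node 10 parent=3 cost=10
25. q=(13,28) nearest=7 d=7 new=(12,28) → blocked by [7,9]×[22,29], reject
26. q=(4,33) nearest=7 d=7 new=(4,32) → add node 11 parent=7 cost=33
27. q=(10,14) nearest=5 d=3 new=(10,14) → blocked by [10,13]×[13,22], reject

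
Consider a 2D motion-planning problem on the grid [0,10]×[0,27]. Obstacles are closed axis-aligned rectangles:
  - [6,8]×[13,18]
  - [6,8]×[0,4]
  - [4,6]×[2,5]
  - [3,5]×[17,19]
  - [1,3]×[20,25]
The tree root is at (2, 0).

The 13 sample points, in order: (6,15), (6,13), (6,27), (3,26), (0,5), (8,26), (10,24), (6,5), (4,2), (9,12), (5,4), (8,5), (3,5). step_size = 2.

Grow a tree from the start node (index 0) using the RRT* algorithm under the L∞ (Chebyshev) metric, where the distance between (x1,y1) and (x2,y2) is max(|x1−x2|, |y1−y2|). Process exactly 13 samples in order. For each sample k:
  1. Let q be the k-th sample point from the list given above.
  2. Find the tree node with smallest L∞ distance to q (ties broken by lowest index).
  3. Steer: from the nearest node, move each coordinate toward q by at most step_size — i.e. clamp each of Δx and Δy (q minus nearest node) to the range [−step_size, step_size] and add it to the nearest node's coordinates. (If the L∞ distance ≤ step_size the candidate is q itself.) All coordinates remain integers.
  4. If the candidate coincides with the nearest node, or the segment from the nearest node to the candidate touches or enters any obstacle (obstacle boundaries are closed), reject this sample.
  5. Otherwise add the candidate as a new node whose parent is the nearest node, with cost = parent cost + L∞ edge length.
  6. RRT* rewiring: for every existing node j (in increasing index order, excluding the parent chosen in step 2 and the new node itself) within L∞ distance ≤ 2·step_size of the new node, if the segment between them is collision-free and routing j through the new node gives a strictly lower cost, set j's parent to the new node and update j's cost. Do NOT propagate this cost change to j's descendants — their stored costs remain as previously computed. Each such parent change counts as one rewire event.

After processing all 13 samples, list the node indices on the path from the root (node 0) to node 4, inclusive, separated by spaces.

1. q=(6,15) nearest=0 d=15 new=(4,2) → blocked by [4,6]×[2,5], reject
2. q=(6,13) nearest=0 d=13 new=(4,2) → blocked by [4,6]×[2,5], reject
3. q=(6,27) nearest=0 d=27 new=(4,2) → blocked by [4,6]×[2,5], reject
4. q=(3,26) nearest=0 d=26 new=(3,2) → add node 1 parent=0 cost=2
5. q=(0,5) nearest=1 d=3 new=(1,4) → add node 2 parent=1 cost=4
6. q=(8,26) nearest=2 d=22 new=(3,6) → add node 3 parent=2 cost=6
7. q=(10,24) nearest=3 d=18 new=(5,8) → add node 4 parent=3 cost=8
8. q=(6,5) nearest=1 d=3 new=(5,4) → blocked by [4,6]×[2,5], reject
9. q=(4,2) nearest=1 d=1 new=(4,2) → blocked by [4,6]×[2,5], reject
10. q=(9,12) nearest=4 d=4 new=(7,10) → add node 5 parent=4 cost=10
11. q=(5,4) nearest=1 d=2 new=(5,4) → blocked by [4,6]×[2,5], reject
12. q=(8,5) nearest=4 d=3 new=(7,6) → add node 6 parent=4 cost=10
13. q=(3,5) nearest=3 d=1 new=(3,5) → add node 7 parent=3 cost=7

Path: 0 1 2 3 4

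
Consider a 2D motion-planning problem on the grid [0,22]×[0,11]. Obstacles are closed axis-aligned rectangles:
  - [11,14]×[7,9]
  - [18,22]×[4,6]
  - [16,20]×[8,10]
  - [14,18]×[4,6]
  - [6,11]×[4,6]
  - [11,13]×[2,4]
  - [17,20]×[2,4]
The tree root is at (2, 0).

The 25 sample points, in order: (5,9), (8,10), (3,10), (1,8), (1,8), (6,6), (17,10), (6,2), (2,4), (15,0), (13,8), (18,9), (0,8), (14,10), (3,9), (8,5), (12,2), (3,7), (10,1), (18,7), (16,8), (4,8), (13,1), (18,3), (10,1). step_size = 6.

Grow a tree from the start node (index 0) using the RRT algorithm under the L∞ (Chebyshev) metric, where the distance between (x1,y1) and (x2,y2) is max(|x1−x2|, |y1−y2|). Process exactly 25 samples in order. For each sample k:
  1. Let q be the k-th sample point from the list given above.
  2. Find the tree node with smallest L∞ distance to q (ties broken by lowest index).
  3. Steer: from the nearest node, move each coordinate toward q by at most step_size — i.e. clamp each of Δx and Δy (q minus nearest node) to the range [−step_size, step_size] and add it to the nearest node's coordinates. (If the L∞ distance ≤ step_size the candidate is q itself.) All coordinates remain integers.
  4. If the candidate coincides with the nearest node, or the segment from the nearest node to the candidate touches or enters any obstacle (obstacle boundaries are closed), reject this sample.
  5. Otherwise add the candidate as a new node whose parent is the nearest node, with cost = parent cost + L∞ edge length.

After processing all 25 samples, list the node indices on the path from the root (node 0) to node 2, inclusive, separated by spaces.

1. q=(5,9) nearest=0 d=9 new=(5,6) → add node 1 parent=0 cost=6
2. q=(8,10) nearest=1 d=4 new=(8,10) → add node 2 parent=1 cost=10
3. q=(3,10) nearest=1 d=4 new=(3,10) → add node 3 parent=1 cost=10
4. q=(1,8) nearest=3 d=2 new=(1,8) → add node 4 parent=3 cost=12
5. q=(1,8) nearest=4 d=0 → coincident, reject
6. q=(6,6) nearest=1 d=1 new=(6,6) → blocked by [6,11]×[4,6], reject
7. q=(17,10) nearest=2 d=9 new=(14,10) → add node 5 parent=2 cost=16
8. q=(6,2) nearest=0 d=4 new=(6,2) → add node 6 parent=0 cost=4
9. q=(2,4) nearest=1 d=3 new=(2,4) → add node 7 parent=1 cost=9
10. q=(15,0) nearest=6 d=9 new=(12,0) → add node 8 parent=6 cost=10
11. q=(13,8) nearest=5 d=2 new=(13,8) → blocked by [11,14]×[7,9], reject
12. q=(18,9) nearest=5 d=4 new=(18,9) → blocked by [16,20]×[8,10], reject
13. q=(0,8) nearest=4 d=1 new=(0,8) → add node 9 parent=4 cost=13
14. q=(14,10) nearest=5 d=0 → coincident, reject
15. q=(3,9) nearest=3 d=1 new=(3,9) → add node 10 parent=3 cost=11
16. q=(8,5) nearest=1 d=3 new=(8,5) → blocked by [6,11]×[4,6], reject
17. q=(12,2) nearest=8 d=2 new=(12,2) → blocked by [11,13]×[2,4], reject
18. q=(3,7) nearest=1 d=2 new=(3,7) → add node 11 parent=1 cost=8
19. q=(10,1) nearest=8 d=2 new=(10,1) → add node 12 parent=8 cost=12
20. q=(18,7) nearest=5 d=4 new=(18,7) → blocked by [16,20]×[8,10], reject
21. q=(16,8) nearest=5 d=2 new=(16,8) → blocked by [16,20]×[8,10], reject
22. q=(4,8) nearest=10 d=1 new=(4,8) → add node 13 parent=10 cost=12
23. q=(13,1) nearest=8 d=1 new=(13,1) → add node 14 parent=8 cost=11
24. q=(18,3) nearest=14 d=5 new=(18,3) → blocked by [17,20]×[2,4], reject
25. q=(10,1) nearest=12 d=0 → coincident, reject

Path: 0 1 2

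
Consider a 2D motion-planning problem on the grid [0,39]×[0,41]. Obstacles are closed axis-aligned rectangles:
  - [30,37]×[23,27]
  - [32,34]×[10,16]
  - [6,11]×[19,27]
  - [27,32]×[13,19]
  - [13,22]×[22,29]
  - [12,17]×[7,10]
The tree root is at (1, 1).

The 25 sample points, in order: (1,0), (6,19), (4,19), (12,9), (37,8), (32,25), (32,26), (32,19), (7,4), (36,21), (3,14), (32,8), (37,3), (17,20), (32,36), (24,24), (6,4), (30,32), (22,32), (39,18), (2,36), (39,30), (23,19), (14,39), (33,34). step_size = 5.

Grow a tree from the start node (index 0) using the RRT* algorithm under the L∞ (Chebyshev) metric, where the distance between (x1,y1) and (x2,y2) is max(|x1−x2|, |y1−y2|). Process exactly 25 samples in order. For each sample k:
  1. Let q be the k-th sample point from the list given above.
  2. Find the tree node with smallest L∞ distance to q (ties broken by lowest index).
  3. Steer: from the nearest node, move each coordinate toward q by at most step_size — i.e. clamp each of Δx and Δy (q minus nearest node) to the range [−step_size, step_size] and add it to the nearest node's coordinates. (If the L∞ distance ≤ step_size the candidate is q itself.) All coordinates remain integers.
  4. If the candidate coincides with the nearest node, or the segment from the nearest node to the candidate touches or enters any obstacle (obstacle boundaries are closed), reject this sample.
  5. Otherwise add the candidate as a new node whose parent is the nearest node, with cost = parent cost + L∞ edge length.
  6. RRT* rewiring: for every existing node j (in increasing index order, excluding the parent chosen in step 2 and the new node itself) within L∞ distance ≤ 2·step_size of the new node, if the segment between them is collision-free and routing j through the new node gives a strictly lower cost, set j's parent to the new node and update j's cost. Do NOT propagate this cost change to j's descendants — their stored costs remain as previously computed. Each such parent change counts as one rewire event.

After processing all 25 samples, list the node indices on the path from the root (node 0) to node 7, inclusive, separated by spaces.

1. q=(1,0) nearest=0 d=1 new=(1,0) → add node 1 parent=0 cost=1
2. q=(6,19) nearest=0 d=18 new=(6,6) → add node 2 parent=0 cost=5
3. q=(4,19) nearest=2 d=13 new=(4,11) → add node 3 parent=2 cost=10
4. q=(12,9) nearest=2 d=6 new=(11,9) → add node 4 parent=2 cost=10
5. q=(37,8) nearest=4 d=26 new=(16,8) → blocked by [12,17]×[7,10], reject
6. q=(32,25) nearest=4 d=21 new=(16,14) → blocked by [12,17]×[7,10], reject
7. q=(32,26) nearest=4 d=21 new=(16,14) → blocked by [12,17]×[7,10], reject
8. q=(32,19) nearest=4 d=21 new=(16,14) → blocked by [12,17]×[7,10], reject
9. q=(7,4) nearest=2 d=2 new=(7,4) → add node 5 parent=2 cost=7
10. q=(36,21) nearest=4 d=25 new=(16,14) → blocked by [12,17]×[7,10], reject
11. q=(3,14) nearest=3 d=3 new=(3,14) → add node 6 parent=3 cost=13
12. q=(32,8) nearest=4 d=21 new=(16,8) → blocked by [12,17]×[7,10], reject
13. q=(37,3) nearest=4 d=26 new=(16,4) → blocked by [12,17]×[7,10], reject
14. q=(17,20) nearest=4 d=11 new=(16,14) → blocked by [12,17]×[7,10], reject
15. q=(32,36) nearest=4 d=27 new=(16,14) → blocked by [12,17]×[7,10], reject
16. q=(24,24) nearest=4 d=15 new=(16,14) → blocked by [12,17]×[7,10], reject
17. q=(6,4) nearest=5 d=1 new=(6,4) → add node 7 parent=5 cost=8
18. q=(30,32) nearest=4 d=23 new=(16,14) → blocked by [12,17]×[7,10], reject
19. q=(22,32) nearest=6 d=19 new=(8,19) → blocked by [6,11]×[19,27], reject
20. q=(39,18) nearest=4 d=28 new=(16,14) → blocked by [12,17]×[7,10], reject
21. q=(2,36) nearest=6 d=22 new=(2,19) → add node 8 parent=6 cost=18
22. q=(39,30) nearest=4 d=28 new=(16,14) → blocked by [12,17]×[7,10], reject
23. q=(23,19) nearest=4 d=12 new=(16,14) → blocked by [12,17]×[7,10], reject
24. q=(14,39) nearest=8 d=20 new=(7,24) → blocked by [6,11]×[19,27], reject
25. q=(33,34) nearest=4 d=25 new=(16,14) → blocked by [12,17]×[7,10], reject

Path: 0 2 5 7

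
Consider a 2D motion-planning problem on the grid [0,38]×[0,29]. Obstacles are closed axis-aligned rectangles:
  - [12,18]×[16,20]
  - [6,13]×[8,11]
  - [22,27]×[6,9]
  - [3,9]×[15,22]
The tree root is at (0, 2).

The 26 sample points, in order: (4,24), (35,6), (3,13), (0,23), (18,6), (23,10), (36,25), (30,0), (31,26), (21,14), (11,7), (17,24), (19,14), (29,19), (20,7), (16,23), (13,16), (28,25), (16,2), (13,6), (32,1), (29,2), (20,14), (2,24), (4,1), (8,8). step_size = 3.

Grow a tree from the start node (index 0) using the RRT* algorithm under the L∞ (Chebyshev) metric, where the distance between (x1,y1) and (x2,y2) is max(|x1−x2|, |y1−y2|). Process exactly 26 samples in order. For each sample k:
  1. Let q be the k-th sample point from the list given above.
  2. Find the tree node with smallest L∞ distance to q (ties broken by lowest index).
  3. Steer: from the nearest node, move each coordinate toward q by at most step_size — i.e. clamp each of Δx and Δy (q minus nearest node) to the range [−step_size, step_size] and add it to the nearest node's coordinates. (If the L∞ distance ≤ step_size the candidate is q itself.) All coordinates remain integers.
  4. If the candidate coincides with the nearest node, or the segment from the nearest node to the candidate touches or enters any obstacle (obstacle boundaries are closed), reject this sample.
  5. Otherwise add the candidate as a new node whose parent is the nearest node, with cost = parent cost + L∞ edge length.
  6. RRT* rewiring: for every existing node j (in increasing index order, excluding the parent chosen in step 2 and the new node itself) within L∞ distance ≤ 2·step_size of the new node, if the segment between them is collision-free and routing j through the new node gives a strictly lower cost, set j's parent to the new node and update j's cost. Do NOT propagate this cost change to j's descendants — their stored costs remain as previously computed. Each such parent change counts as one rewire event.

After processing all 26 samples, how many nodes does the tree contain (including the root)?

1. q=(4,24) nearest=0 d=22 new=(3,5) → add node 1 parent=0 cost=3
2. q=(35,6) nearest=1 d=32 new=(6,6) → add node 2 parent=1 cost=6
3. q=(3,13) nearest=2 d=7 new=(3,9) → add node 3 parent=2 cost=9
4. q=(0,23) nearest=3 d=14 new=(0,12) → add node 4 parent=3 cost=12
5. q=(18,6) nearest=2 d=12 new=(9,6) → add node 5 parent=2 cost=9
6. q=(23,10) nearest=5 d=14 new=(12,9) → blocked by [6,13]×[8,11], reject
7. q=(36,25) nearest=5 d=27 new=(12,9) → blocked by [6,13]×[8,11], reject
8. q=(30,0) nearest=5 d=21 new=(12,3) → add node 6 parent=5 cost=12
9. q=(31,26) nearest=5 d=22 new=(12,9) → blocked by [6,13]×[8,11], reject
10. q=(21,14) nearest=6 d=11 new=(15,6) → add node 7 parent=6 cost=15
11. q=(11,7) nearest=5 d=2 new=(11,7) → add node 8 parent=5 cost=11
12. q=(17,24) nearest=3 d=15 new=(6,12) → add node 9 parent=3 cost=12
13. q=(19,14) nearest=7 d=8 new=(18,9) → add node 10 parent=7 cost=18
14. q=(29,19) nearest=10 d=11 new=(21,12) → add node 11 parent=10 cost=21
15. q=(20,7) nearest=10 d=2 new=(20,7) → add node 12 parent=10 cost=20
16. q=(16,23) nearest=9 d=11 new=(9,15) → blocked by [3,9]×[15,22], reject
17. q=(13,16) nearest=9 d=7 new=(9,15) → blocked by [3,9]×[15,22], reject
18. q=(28,25) nearest=11 d=13 new=(24,15) → add node 13 parent=11 cost=24
19. q=(16,2) nearest=6 d=4 new=(15,2) → add node 14 parent=6 cost=15
20. q=(13,6) nearest=7 d=2 new=(13,6) → add node 15 parent=7 cost=17
21. q=(32,1) nearest=11 d=11 new=(24,9) → blocked by [22,27]×[6,9], reject
22. q=(29,2) nearest=12 d=9 new=(23,4) → add node 16 parent=12 cost=23
23. q=(20,14) nearest=11 d=2 new=(20,14) → add node 17 parent=11 cost=23
24. q=(2,24) nearest=4 d=12 new=(2,15) → add node 18 parent=4 cost=15
25. q=(4,1) nearest=0 d=4 new=(3,1) → add node 19 parent=0 cost=3
26. q=(8,8) nearest=2 d=2 new=(8,8) → blocked by [6,13]×[8,11], reject

Node count: 20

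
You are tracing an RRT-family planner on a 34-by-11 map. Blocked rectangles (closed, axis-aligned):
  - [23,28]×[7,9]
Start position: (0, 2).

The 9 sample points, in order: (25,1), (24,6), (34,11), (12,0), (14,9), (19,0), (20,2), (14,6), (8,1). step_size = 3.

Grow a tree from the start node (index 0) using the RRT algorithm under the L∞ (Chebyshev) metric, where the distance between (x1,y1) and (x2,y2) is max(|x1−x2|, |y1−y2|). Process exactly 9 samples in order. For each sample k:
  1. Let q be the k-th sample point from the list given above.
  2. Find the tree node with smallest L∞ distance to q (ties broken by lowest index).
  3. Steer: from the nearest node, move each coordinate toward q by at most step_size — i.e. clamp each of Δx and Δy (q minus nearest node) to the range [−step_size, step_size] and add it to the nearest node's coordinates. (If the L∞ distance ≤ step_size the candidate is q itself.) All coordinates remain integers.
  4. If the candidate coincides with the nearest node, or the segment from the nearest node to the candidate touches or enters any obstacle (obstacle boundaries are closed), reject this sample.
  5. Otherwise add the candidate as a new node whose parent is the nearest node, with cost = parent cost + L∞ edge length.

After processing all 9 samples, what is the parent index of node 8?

Parent of node 8: 6

1. q=(25,1) nearest=0 d=25 new=(3,1) → add node 1 parent=0 cost=3
2. q=(24,6) nearest=1 d=21 new=(6,4) → add node 2 parent=1 cost=6
3. q=(34,11) nearest=2 d=28 new=(9,7) → add node 3 parent=2 cost=9
4. q=(12,0) nearest=2 d=6 new=(9,1) → add node 4 parent=2 cost=9
5. q=(14,9) nearest=3 d=5 new=(12,9) → add node 5 parent=3 cost=12
6. q=(19,0) nearest=5 d=9 new=(15,6) → add node 6 parent=5 cost=15
7. q=(20,2) nearest=6 d=5 new=(18,3) → add node 7 parent=6 cost=18
8. q=(14,6) nearest=6 d=1 new=(14,6) → add node 8 parent=6 cost=16
9. q=(8,1) nearest=4 d=1 new=(8,1) → add node 9 parent=4 cost=10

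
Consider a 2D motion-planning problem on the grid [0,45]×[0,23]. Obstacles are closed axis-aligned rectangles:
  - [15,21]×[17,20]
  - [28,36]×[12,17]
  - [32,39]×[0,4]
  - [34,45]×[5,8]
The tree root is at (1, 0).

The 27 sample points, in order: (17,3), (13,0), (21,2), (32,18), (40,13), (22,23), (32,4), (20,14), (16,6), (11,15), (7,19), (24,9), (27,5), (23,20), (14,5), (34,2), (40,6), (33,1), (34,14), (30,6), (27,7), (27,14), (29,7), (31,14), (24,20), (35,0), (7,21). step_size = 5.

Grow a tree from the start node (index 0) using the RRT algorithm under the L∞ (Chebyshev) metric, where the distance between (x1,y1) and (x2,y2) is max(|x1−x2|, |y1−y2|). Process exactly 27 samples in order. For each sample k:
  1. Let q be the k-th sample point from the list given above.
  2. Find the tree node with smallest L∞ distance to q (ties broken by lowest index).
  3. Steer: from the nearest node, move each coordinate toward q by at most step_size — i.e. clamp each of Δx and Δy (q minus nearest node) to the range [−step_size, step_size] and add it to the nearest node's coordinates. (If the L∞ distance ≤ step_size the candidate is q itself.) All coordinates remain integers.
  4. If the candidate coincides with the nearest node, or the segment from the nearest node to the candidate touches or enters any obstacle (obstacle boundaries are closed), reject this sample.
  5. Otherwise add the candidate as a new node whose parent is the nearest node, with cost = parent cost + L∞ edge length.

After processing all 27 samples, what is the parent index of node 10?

Parent of node 10: 8

1. q=(17,3) nearest=0 d=16 new=(6,3) → add node 1 parent=0 cost=5
2. q=(13,0) nearest=1 d=7 new=(11,0) → add node 2 parent=1 cost=10
3. q=(21,2) nearest=2 d=10 new=(16,2) → add node 3 parent=2 cost=15
4. q=(32,18) nearest=3 d=16 new=(21,7) → add node 4 parent=3 cost=20
5. q=(40,13) nearest=4 d=19 new=(26,12) → add node 5 parent=4 cost=25
6. q=(22,23) nearest=5 d=11 new=(22,17) → add node 6 parent=5 cost=30
7. q=(32,4) nearest=5 d=8 new=(31,7) → add node 7 parent=5 cost=30
8. q=(20,14) nearest=6 d=3 new=(20,14) → add node 8 parent=6 cost=33
9. q=(16,6) nearest=3 d=4 new=(16,6) → add node 9 parent=3 cost=19
10. q=(11,15) nearest=8 d=9 new=(15,15) → add node 10 parent=8 cost=38
11. q=(7,19) nearest=10 d=8 new=(10,19) → add node 11 parent=10 cost=43
12. q=(24,9) nearest=4 d=3 new=(24,9) → add node 12 parent=4 cost=23
13. q=(27,5) nearest=7 d=4 new=(27,5) → add node 13 parent=7 cost=34
14. q=(23,20) nearest=6 d=3 new=(23,20) → add node 14 parent=6 cost=33
15. q=(14,5) nearest=9 d=2 new=(14,5) → add node 15 parent=9 cost=21
16. q=(34,2) nearest=7 d=5 new=(34,2) → blocked by [32,39]×[0,4], reject
17. q=(40,6) nearest=7 d=9 new=(36,6) → blocked by [34,45]×[5,8], reject
18. q=(33,1) nearest=7 d=6 new=(33,2) → blocked by [32,39]×[0,4], reject
19. q=(34,14) nearest=7 d=7 new=(34,12) → blocked by [28,36]×[12,17], reject
20. q=(30,6) nearest=7 d=1 new=(30,6) → add node 16 parent=7 cost=31
21. q=(27,7) nearest=13 d=2 new=(27,7) → add node 17 parent=13 cost=36
22. q=(27,14) nearest=5 d=2 new=(27,14) → add node 18 parent=5 cost=27
23. q=(29,7) nearest=16 d=1 new=(29,7) → add node 19 parent=16 cost=32
24. q=(31,14) nearest=18 d=4 new=(31,14) → blocked by [28,36]×[12,17], reject
25. q=(24,20) nearest=14 d=1 new=(24,20) → add node 20 parent=14 cost=34
26. q=(35,0) nearest=16 d=6 new=(35,1) → blocked by [32,39]×[0,4], reject
27. q=(7,21) nearest=11 d=3 new=(7,21) → add node 21 parent=11 cost=46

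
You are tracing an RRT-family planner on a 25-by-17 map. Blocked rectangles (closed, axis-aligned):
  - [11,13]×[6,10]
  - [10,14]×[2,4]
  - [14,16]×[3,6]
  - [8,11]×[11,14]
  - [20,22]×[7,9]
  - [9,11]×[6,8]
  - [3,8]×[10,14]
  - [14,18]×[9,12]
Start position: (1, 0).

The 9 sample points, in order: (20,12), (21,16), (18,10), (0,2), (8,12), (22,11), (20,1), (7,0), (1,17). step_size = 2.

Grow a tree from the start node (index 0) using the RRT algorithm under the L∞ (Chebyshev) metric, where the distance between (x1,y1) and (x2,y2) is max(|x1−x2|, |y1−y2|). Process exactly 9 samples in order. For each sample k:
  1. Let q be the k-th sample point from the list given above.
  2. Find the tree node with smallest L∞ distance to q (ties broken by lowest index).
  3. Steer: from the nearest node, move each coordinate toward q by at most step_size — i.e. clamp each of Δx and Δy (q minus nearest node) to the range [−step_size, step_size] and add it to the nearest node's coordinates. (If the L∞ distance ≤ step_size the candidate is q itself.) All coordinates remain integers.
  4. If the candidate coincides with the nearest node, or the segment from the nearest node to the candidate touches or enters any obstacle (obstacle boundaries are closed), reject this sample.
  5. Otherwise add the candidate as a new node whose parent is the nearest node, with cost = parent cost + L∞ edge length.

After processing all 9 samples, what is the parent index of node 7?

Parent of node 7: 1

1. q=(20,12) nearest=0 d=19 new=(3,2) → add node 1 parent=0 cost=2
2. q=(21,16) nearest=1 d=18 new=(5,4) → add node 2 parent=1 cost=4
3. q=(18,10) nearest=2 d=13 new=(7,6) → add node 3 parent=2 cost=6
4. q=(0,2) nearest=0 d=2 new=(0,2) → add node 4 parent=0 cost=2
5. q=(8,12) nearest=3 d=6 new=(8,8) → add node 5 parent=3 cost=8
6. q=(22,11) nearest=5 d=14 new=(10,10) → add node 6 parent=5 cost=10
7. q=(20,1) nearest=6 d=10 new=(12,8) → blocked by [11,13]×[6,10], reject
8. q=(7,0) nearest=1 d=4 new=(5,0) → add node 7 parent=1 cost=4
9. q=(1,17) nearest=5 d=9 new=(6,10) → blocked by [3,8]×[10,14], reject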